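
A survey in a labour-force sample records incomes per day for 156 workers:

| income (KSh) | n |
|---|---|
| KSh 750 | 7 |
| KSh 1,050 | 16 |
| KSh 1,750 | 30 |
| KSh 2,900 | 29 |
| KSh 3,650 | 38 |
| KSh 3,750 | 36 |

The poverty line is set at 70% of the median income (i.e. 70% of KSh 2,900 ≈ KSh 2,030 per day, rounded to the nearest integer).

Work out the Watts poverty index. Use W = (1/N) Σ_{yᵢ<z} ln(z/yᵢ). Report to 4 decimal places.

0.1408

Incomes under z: 7×KSh 750, 16×KSh 1,050, 30×KSh 1,750 (q = 53 of N = 156).
Log shortfalls: ln(2030/750) = 0.9957 (×7); ln(2030/1050) = 0.6592 (×16); ln(2030/1750) = 0.1484 (×30).
W = 21.970555 / 156 = 0.1408.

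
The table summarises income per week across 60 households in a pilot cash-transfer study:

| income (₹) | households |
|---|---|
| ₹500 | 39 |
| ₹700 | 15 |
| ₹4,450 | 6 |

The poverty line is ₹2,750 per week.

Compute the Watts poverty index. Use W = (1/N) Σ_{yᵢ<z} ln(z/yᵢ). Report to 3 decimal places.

Below the line: 39×₹500, 15×₹700 (q = 54 of N = 60).
ln(z/y) terms: ln(2750/500) = 1.7047 (×39); ln(2750/700) = 1.3683 (×15).
W = 87.009313 / 60 = 1.450.

1.450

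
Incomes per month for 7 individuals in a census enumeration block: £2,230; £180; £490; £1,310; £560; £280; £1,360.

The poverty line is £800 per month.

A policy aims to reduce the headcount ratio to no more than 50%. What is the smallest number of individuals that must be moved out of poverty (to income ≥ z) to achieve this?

1

4 of the 7 individuals are poor, so H = 4/7 = 0.571.
A headcount ratio of at most 50% allows at most ⌊0.50 × 7⌋ = 3 poor individuals.
So at least 4 − 3 = 1 must be lifted.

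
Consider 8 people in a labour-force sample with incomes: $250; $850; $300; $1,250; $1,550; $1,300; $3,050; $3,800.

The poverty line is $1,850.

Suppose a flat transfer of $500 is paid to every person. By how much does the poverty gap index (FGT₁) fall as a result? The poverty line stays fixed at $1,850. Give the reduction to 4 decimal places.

0.1892

Before: below the line — $250, $300, $850, $1,250, $1,300, $1,550; poverty gap index (FGT₁) = 0.378378.
After the $500 transfer: below the line — $750, $800, $1,350, $1,750, $1,800; poverty gap index (FGT₁) = 0.189189.
Reduction = 0.378378 − 0.189189 = 0.1892.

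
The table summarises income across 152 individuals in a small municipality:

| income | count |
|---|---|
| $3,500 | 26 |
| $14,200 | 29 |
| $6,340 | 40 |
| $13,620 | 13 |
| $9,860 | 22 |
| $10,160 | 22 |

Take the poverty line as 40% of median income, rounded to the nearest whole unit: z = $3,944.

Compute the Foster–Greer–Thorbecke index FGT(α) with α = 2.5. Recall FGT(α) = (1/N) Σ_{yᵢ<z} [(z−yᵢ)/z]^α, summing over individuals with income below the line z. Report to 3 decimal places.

0.001

Incomes under z: 26×$3,500 (q = 26 of N = 152).
Relative gaps: (3944−3500)/3944 = 0.1126 (×26).
Raised to α = 2.5: 0.00425 (×26).
Sum = 0.110558; FGT(2.5) = 0.110558 / 152 = 0.001.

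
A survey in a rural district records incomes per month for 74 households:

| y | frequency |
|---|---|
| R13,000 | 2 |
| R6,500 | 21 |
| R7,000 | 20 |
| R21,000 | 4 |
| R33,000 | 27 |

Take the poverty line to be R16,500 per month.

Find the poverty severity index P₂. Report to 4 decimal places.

Incomes under z: 21×R6,500, 20×R7,000, 2×R13,000 (q = 43 of N = 74).
Gap ratios (z−y)/z: (16500−6500)/16500 = 0.6061 (×21); (16500−7000)/16500 = 0.5758 (×20); (16500−13000)/16500 = 0.2121 (×2).
Squared: 0.3673 (×21); 0.3315 (×20); 0.0450 (×2).
Sum = 14.433425; P₂ = 14.433425 / 74 = 0.1950.

0.1950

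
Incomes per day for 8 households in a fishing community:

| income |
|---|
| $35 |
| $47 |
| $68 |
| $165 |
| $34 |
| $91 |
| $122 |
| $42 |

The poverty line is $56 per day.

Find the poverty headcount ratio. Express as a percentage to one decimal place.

50.0%

4 of the 8 households have income below $56.
H = 4/8 = 50.0%.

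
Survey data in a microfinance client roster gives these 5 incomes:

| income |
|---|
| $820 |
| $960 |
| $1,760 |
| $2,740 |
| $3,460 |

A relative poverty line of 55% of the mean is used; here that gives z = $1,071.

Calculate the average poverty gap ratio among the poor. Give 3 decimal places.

0.169

Incomes under z: $820, $960 (q = 2 of N = 5).
Shortfall ratios (z−y)/z: 0.2344, 0.1036; sum = 0.338002.
The income-gap ratio divides by q (the poor only): 0.338002 / 2 = 0.169.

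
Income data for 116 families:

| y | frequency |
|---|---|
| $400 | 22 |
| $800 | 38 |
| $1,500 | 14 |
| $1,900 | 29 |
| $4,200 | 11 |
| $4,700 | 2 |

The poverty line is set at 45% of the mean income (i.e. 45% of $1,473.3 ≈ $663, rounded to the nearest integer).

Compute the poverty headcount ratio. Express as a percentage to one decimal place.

19.0%

22 of the 116 families have income below $663.
H = 22/116 = 19.0%.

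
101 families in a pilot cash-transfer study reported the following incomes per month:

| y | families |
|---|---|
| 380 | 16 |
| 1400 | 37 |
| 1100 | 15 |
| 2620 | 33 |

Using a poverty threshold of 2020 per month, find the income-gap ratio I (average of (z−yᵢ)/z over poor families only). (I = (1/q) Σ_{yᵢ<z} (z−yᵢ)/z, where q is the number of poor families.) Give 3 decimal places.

0.459

Poor units: 16×380, 15×1100, 37×1400 (q = 68 of N = 101).
Relative gaps: 0.8119 (×16), 0.4554 (×15), 0.3069 (×37); sum = 31.178218.
The income-gap ratio divides by q (the poor only): 31.178218 / 68 = 0.459.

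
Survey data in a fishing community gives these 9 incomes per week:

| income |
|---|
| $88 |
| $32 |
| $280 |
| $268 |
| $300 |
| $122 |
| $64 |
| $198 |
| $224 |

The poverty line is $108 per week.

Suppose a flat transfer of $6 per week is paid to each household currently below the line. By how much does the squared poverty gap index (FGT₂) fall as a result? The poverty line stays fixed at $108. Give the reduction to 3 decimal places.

Before: below the line — $32, $64, $88; squared poverty gap index (FGT₂) = 0.07727.
After the $6 transfer: below the line — $38, $70, $94; squared poverty gap index (FGT₂) = 0.06230.
Reduction = 0.07727 − 0.06230 = 0.015.

0.015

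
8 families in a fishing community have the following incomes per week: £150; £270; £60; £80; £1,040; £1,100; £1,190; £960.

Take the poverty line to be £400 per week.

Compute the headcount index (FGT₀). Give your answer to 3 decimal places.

4 of the 8 families have income below £400.
H = 4/8 = 0.500.

0.500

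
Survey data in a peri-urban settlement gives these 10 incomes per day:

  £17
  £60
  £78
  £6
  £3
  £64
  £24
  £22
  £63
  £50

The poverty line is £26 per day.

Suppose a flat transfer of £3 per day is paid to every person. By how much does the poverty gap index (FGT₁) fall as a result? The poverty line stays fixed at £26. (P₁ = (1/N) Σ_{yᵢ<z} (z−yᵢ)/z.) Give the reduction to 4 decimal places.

Before: below the line — £3, £6, £17, £22, £24; poverty gap index (FGT₁) = 0.223077.
After the £3 transfer: below the line — £6, £9, £20, £25; poverty gap index (FGT₁) = 0.169231.
Reduction = 0.223077 − 0.169231 = 0.0538.

0.0538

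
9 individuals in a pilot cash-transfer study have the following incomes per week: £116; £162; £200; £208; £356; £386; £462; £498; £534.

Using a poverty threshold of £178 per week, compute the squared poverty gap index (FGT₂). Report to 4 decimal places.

0.0144

Below z: £116, £162 (q = 2 of N = 9).
Shortfall ratios: (178−116)/178 = 0.3483; (178−162)/178 = 0.0899.
Squared: 0.1213; 0.0081.
Sum = 0.129403; P₂ = 0.129403 / 9 = 0.0144.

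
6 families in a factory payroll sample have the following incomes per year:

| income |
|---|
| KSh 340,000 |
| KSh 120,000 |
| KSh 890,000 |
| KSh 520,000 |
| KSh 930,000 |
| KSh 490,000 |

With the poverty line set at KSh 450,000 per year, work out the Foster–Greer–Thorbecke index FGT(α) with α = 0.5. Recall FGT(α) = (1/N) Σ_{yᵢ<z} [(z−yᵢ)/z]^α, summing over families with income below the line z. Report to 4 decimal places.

0.2251

Incomes under z: KSh 120,000, KSh 340,000 (q = 2 of N = 6).
Gap ratios (z−y)/z: (450000−120000)/450000 = 0.7333; (450000−340000)/450000 = 0.2444.
Raised to α = 0.5: 0.85635; 0.49441.
Sum = 1.350762; FGT(0.5) = 1.350762 / 6 = 0.2251.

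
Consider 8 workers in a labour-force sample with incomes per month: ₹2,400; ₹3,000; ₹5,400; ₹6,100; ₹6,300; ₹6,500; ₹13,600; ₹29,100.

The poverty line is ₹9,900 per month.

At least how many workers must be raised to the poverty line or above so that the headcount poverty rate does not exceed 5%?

6

6 of the 8 workers are poor, so H = 6/8 = 0.750.
A headcount ratio of at most 5% allows at most ⌊0.05 × 8⌋ = 0 poor workers.
So at least 6 − 0 = 6 must be lifted.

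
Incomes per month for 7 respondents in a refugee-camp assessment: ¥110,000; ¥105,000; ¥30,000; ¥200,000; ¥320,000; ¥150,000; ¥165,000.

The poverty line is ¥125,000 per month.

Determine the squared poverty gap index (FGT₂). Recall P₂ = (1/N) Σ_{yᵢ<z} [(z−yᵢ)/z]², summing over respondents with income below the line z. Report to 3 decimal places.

0.088

Poor units: ¥30,000, ¥105,000, ¥110,000 (q = 3 of N = 7).
Relative gaps: (125000−30000)/125000 = 0.7600; (125000−105000)/125000 = 0.1600; (125000−110000)/125000 = 0.1200.
Squared: 0.5776; 0.0256; 0.0144.
Sum = 0.617600; P₂ = 0.617600 / 7 = 0.088.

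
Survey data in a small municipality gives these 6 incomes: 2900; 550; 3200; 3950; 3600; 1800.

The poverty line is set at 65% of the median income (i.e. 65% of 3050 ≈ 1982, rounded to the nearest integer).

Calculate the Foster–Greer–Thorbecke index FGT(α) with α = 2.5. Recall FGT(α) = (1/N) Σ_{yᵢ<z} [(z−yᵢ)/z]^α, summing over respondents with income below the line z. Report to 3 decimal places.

Poor units: 550, 1800 (q = 2 of N = 6).
Gap ratios (z−y)/z: (1982−550)/1982 = 0.7225; (1982−1800)/1982 = 0.0918.
Raised to α = 2.5: 0.44371; 0.00256.
Sum = 0.446264; FGT(2.5) = 0.446264 / 6 = 0.074.

0.074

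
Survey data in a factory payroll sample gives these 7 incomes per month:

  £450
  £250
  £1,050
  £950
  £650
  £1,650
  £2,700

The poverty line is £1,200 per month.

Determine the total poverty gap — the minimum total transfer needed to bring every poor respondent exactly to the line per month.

Below z: £250, £450, £650, £950, £1,050 (q = 5 of N = 7).
Individual gaps: 1200−250 = 950; 1200−450 = 750; 1200−650 = 550; 1200−950 = 250; 1200−1050 = 150.
Aggregate gap = £2,650.

£2,650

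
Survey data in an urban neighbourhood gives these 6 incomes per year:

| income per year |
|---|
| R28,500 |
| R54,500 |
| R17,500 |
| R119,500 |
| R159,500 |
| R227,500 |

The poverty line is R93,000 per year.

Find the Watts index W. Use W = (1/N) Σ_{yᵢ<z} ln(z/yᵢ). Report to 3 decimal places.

Poor units: R17,500, R28,500, R54,500 (q = 3 of N = 6).
Log gaps: ln(93000/17500) = 1.6704; ln(93000/28500) = 1.1827; ln(93000/54500) = 0.5344.
W = 3.387493 / 6 = 0.565.

0.565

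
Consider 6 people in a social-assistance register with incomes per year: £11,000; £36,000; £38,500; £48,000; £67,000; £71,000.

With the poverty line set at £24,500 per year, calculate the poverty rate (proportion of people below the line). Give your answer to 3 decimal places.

0.167

1 of the 6 people have income below £24,500.
H = 1/6 = 0.167.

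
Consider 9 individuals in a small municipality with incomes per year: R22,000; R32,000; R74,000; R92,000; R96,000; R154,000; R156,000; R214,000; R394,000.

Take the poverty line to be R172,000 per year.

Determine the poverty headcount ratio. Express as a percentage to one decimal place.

77.8%

7 of the 9 individuals have income below R172,000.
H = 7/9 = 77.8%.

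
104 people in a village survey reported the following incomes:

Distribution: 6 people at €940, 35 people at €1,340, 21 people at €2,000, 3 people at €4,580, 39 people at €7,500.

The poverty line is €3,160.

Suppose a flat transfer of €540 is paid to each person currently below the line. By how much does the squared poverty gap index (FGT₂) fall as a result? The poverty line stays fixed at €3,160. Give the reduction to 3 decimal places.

0.088

Before: below the line — 6×€940, 35×€1,340, 21×€2,000; squared poverty gap index (FGT₂) = 0.16732.
After the €540 transfer: below the line — 6×€1,480, 35×€1,880, 21×€2,540; squared poverty gap index (FGT₂) = 0.07930.
Reduction = 0.16732 − 0.07930 = 0.088.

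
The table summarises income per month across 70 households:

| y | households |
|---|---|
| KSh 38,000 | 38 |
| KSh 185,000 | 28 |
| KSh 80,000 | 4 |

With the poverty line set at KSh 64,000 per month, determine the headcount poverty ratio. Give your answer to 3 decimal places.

0.543

38 of the 70 households have income below KSh 64,000.
H = 38/70 = 0.543.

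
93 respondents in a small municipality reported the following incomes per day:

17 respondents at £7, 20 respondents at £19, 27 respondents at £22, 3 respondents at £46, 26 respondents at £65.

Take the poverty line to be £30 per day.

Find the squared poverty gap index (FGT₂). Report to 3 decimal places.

Poor units: 17×£7, 20×£19, 27×£22 (q = 64 of N = 93).
Relative gaps: (30−7)/30 = 0.7667 (×17); (30−19)/30 = 0.3667 (×20); (30−22)/30 = 0.2667 (×27).
Squared: 0.5878 (×17); 0.1344 (×20); 0.0711 (×27).
Sum = 14.601111; P₂ = 14.601111 / 93 = 0.157.

0.157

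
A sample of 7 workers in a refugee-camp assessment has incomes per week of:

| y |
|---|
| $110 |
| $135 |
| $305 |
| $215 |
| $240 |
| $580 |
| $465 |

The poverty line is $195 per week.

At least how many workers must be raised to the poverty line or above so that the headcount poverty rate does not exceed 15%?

1

2 of the 7 workers are poor, so H = 2/7 = 0.286.
A headcount ratio of at most 15% allows at most ⌊0.15 × 7⌋ = 1 poor workers.
So at least 2 − 1 = 1 must be lifted.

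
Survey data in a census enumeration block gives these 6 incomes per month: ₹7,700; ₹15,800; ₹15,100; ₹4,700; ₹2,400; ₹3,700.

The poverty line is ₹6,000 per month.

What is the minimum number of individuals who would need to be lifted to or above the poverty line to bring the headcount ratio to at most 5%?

3

Currently q = 3 of N = 6 are below the line (H = 0.500).
A headcount ratio of at most 5% allows at most ⌊0.05 × 6⌋ = 0 poor individuals.
So at least 3 − 0 = 3 must be lifted.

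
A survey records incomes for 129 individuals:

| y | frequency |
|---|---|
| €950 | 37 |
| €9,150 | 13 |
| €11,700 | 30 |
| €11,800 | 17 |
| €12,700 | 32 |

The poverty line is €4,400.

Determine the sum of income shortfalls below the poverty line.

€127,650

Incomes under z: 37×€950 (q = 37 of N = 129).
Individual gaps: 37×(4400−950) = 127650.
Aggregate gap = €127,650.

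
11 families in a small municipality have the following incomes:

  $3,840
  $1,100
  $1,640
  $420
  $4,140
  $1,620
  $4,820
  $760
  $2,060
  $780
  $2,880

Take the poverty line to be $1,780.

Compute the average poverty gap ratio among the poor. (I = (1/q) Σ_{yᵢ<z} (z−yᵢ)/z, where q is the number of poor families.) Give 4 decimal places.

0.4082

Incomes under z: $420, $760, $780, $1,100, $1,620, $1,640 (q = 6 of N = 11).
Relative gaps: 0.7640, 0.5730, 0.5618, 0.3820, 0.0899, 0.0787; sum = 2.449438.
The income-gap ratio divides by q (the poor only): 2.449438 / 6 = 0.4082.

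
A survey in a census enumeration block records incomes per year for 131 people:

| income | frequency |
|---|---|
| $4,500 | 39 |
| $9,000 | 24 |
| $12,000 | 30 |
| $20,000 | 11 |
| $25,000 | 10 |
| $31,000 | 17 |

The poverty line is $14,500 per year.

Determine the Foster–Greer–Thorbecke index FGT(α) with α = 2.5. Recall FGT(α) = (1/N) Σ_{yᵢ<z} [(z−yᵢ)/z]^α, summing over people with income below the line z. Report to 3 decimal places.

Below the line: 39×$4,500, 24×$9,000, 30×$12,000 (q = 93 of N = 131).
Normalized shortfalls: (14500−4500)/14500 = 0.6897 (×39); (14500−9000)/14500 = 0.3793 (×24); (14500−12000)/14500 = 0.1724 (×30).
Raised to α = 2.5: 0.39498 (×39); 0.08861 (×24); 0.01234 (×30).
Sum = 17.901351; FGT(2.5) = 17.901351 / 131 = 0.137.

0.137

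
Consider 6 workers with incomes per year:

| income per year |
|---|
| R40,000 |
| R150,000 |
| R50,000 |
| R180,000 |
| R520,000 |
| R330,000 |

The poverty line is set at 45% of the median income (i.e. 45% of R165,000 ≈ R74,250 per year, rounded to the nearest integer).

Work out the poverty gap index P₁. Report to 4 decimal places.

Below z: R40,000, R50,000 (q = 2 of N = 6).
Gap ratios (z−y)/z: (74250−40000)/74250 = 0.4613; (74250−50000)/74250 = 0.3266.
Sum of shortfalls = 0.787879; P₁ averages over all N: 0.787879 / 6 = 0.1313.

0.1313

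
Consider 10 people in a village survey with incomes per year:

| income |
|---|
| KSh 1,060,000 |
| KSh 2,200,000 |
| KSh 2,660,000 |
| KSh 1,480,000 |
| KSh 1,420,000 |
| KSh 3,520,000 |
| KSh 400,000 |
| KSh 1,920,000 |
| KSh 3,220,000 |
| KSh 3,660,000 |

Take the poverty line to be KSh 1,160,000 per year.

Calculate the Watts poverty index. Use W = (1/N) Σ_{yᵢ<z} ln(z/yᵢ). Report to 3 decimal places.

Poor units: KSh 400,000, KSh 1,060,000 (q = 2 of N = 10).
Log shortfalls: ln(1160000/400000) = 1.0647; ln(1160000/1060000) = 0.0902.
W = 1.154862 / 10 = 0.115.

0.115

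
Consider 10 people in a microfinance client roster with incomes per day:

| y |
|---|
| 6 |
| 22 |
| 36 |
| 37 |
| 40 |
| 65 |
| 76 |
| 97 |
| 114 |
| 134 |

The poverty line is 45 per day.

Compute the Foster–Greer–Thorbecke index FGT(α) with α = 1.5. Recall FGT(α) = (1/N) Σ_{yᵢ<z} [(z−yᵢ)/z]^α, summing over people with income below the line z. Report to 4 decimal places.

Below z: 6, 22, 36, 37, 40 (q = 5 of N = 10).
Relative gaps: (45−6)/45 = 0.8667; (45−22)/45 = 0.5111; (45−36)/45 = 0.2000; (45−37)/45 = 0.1778; (45−40)/45 = 0.1111.
Raised to α = 1.5: 0.80682; 0.36540; 0.08944; 0.07496; 0.03704.
Sum = 1.373664; FGT(1.5) = 1.373664 / 10 = 0.1374.

0.1374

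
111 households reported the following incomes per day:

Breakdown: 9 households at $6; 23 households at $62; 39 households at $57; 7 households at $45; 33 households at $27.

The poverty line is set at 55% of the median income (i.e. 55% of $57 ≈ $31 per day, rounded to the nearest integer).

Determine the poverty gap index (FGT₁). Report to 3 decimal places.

Below z: 9×$6, 33×$27 (q = 42 of N = 111).
Relative gaps: (31−6)/31 = 0.8065 (×9); (31−27)/31 = 0.1290 (×33).
Sum of shortfalls = 11.516129; P₁ averages over all N: 11.516129 / 111 = 0.104.

0.104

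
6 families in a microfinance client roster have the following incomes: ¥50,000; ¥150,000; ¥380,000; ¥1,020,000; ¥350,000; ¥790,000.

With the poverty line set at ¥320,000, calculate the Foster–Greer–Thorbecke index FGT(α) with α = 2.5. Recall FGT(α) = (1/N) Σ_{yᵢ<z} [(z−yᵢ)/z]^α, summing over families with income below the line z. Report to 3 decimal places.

0.143

Below the line: ¥50,000, ¥150,000 (q = 2 of N = 6).
Shortfall ratios: (320000−50000)/320000 = 0.8438; (320000−150000)/320000 = 0.5312.
Raised to α = 2.5: 0.65393; 0.20571.
Sum = 0.859641; FGT(2.5) = 0.859641 / 6 = 0.143.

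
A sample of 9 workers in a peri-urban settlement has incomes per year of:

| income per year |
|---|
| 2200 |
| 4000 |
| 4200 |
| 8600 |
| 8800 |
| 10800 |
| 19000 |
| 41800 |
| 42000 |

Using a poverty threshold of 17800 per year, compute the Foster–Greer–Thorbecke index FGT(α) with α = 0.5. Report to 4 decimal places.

0.5275

Incomes under z: 2200, 4000, 4200, 8600, 8800, 10800 (q = 6 of N = 9).
Gap ratios (z−y)/z: (17800−2200)/17800 = 0.8764; (17800−4000)/17800 = 0.7753; (17800−4200)/17800 = 0.7640; (17800−8600)/17800 = 0.5169; (17800−8800)/17800 = 0.5056; (17800−10800)/17800 = 0.3933.
Raised to α = 0.5: 0.93616; 0.88050; 0.87410; 0.71893; 0.71107; 0.62710.
Sum = 4.747859; FGT(0.5) = 4.747859 / 9 = 0.5275.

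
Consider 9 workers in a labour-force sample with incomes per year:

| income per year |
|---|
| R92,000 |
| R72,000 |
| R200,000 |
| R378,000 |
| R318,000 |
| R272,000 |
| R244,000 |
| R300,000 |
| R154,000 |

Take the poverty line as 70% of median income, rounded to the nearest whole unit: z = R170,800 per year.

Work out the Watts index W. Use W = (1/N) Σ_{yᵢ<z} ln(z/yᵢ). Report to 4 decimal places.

Incomes under z: R72,000, R92,000, R154,000 (q = 3 of N = 9).
ln(z/y) terms: ln(170800/72000) = 0.8638; ln(170800/92000) = 0.6187; ln(170800/154000) = 0.1035.
W = 1.586073 / 9 = 0.1762.

0.1762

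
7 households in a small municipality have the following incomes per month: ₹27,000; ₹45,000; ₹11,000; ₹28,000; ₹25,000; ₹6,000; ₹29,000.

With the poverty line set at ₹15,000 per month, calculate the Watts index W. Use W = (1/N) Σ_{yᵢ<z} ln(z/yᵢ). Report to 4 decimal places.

Below z: ₹6,000, ₹11,000 (q = 2 of N = 7).
Log shortfalls: ln(15000/6000) = 0.9163; ln(15000/11000) = 0.3102.
W = 1.226446 / 7 = 0.1752.

0.1752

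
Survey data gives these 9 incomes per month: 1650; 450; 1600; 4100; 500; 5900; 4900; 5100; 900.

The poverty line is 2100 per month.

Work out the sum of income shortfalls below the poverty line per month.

Below z: 450, 500, 900, 1600, 1650 (q = 5 of N = 9).
Individual gaps: 2100−450 = 1650; 2100−500 = 1600; 2100−900 = 1200; 2100−1600 = 500; 2100−1650 = 450.
Aggregate gap = 5400.

5400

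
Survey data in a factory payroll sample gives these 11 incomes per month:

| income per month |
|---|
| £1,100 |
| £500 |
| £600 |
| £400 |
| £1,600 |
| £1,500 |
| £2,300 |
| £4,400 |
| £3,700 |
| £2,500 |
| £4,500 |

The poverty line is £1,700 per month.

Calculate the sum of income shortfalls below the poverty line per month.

Incomes under z: £400, £500, £600, £1,100, £1,500, £1,600 (q = 6 of N = 11).
Individual gaps: 1700−400 = 1300; 1700−500 = 1200; 1700−600 = 1100; 1700−1100 = 600; 1700−1500 = 200; 1700−1600 = 100.
Aggregate gap = £4,500.

£4,500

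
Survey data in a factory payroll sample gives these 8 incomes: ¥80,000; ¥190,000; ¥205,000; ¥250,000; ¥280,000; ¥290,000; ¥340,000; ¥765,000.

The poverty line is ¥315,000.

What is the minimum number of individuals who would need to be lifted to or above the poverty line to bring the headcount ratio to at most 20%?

6 of the 8 individuals are poor, so H = 6/8 = 0.750.
A headcount ratio of at most 20% allows at most ⌊0.20 × 8⌋ = 1 poor individuals.
So at least 6 − 1 = 5 must be lifted.

5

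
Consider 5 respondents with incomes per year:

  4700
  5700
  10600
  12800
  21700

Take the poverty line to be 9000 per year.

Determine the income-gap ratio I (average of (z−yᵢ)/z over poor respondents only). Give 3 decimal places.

0.422

Below the line: 4700, 5700 (q = 2 of N = 5).
Shortfall ratios (z−y)/z: 0.4778, 0.3667; sum = 0.844444.
The income-gap ratio divides by q (the poor only): 0.844444 / 2 = 0.422.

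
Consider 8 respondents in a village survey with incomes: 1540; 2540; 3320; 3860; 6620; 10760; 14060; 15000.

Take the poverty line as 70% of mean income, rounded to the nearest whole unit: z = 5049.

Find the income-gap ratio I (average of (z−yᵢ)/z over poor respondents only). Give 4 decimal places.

Below z: 1540, 2540, 3320, 3860 (q = 4 of N = 8).
Relative gaps: 0.6950, 0.4969, 0.3424, 0.2355; sum = 1.769855.
The income-gap ratio divides by q (the poor only): 1.769855 / 4 = 0.4425.

0.4425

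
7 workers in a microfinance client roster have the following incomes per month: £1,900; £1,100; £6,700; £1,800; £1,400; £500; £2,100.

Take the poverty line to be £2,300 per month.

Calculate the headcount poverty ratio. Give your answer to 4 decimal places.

0.8571

6 of the 7 workers have income below £2,300.
H = 6/7 = 0.8571.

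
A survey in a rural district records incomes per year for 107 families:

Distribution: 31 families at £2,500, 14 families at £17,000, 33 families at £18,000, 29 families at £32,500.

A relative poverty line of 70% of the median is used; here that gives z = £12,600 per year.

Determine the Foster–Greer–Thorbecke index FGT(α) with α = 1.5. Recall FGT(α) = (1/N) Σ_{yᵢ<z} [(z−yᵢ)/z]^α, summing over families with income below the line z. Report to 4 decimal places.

0.2079

Below z: 31×£2,500 (q = 31 of N = 107).
Normalized shortfalls: (12600−2500)/12600 = 0.8016 (×31).
Raised to α = 1.5: 0.71767 (×31).
Sum = 22.247844; FGT(1.5) = 22.247844 / 107 = 0.2079.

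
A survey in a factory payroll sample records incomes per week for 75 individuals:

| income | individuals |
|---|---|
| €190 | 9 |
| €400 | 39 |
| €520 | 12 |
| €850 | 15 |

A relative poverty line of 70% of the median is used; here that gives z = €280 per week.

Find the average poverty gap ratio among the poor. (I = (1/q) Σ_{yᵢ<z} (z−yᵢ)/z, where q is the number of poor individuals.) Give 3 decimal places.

0.321

Below the line: 9×€190 (q = 9 of N = 75).
Relative gaps: 0.3214 (×9); sum = 2.892857.
The income-gap ratio divides by q (the poor only): 2.892857 / 9 = 0.321.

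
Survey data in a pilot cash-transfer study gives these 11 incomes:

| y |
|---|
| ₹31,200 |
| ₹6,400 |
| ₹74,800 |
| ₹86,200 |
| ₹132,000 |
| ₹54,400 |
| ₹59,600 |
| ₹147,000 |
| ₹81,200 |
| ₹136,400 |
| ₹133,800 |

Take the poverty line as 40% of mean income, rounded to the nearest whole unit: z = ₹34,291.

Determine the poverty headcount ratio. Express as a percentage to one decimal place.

18.2%

2 of the 11 households have income below ₹34,291.
H = 2/11 = 18.2%.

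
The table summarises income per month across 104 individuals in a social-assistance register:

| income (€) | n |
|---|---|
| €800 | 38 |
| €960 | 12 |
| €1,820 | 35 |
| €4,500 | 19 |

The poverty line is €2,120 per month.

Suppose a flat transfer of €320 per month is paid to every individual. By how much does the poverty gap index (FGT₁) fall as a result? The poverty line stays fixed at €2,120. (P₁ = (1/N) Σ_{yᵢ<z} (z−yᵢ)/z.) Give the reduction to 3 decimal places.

Before: below the line — 38×€800, 12×€960, 35×€1,820; poverty gap index (FGT₁) = 0.33826.
After the €320 transfer: below the line — 38×€1,120, 12×€1,280; poverty gap index (FGT₁) = 0.21807.
Reduction = 0.33826 − 0.21807 = 0.120.

0.120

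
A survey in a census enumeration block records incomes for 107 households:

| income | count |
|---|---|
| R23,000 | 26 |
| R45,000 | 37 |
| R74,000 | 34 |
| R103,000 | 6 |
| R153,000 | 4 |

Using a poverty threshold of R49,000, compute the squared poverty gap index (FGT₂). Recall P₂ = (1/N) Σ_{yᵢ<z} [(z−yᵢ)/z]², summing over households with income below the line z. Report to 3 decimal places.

0.071

Below the line: 26×R23,000, 37×R45,000 (q = 63 of N = 107).
Relative gaps: (49000−23000)/49000 = 0.5306 (×26); (49000−45000)/49000 = 0.0816 (×37).
Squared: 0.2815 (×26); 0.0067 (×37).
Sum = 7.566847; P₂ = 7.566847 / 107 = 0.071.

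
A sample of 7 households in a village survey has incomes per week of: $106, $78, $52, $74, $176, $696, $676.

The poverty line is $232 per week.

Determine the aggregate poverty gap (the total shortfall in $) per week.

$674

Below z: $52, $74, $78, $106, $176 (q = 5 of N = 7).
Individual gaps: 232−52 = 180; 232−74 = 158; 232−78 = 154; 232−106 = 126; 232−176 = 56.
Aggregate gap = $674.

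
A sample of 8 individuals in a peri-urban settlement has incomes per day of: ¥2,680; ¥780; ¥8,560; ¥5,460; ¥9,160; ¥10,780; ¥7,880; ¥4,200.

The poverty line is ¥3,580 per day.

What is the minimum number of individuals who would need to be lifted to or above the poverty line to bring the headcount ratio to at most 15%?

1

Currently q = 2 of N = 8 are below the line (H = 0.250).
A headcount ratio of at most 15% allows at most ⌊0.15 × 8⌋ = 1 poor individuals.
So at least 2 − 1 = 1 must be lifted.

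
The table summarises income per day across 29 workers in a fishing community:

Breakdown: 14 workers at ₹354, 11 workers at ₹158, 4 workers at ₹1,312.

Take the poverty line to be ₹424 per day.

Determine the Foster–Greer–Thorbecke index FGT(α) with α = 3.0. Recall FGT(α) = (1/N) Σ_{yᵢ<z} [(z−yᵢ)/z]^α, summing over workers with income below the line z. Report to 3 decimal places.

0.096

Poor units: 11×₹158, 14×₹354 (q = 25 of N = 29).
Relative gaps: (424−158)/424 = 0.6274 (×11); (424−354)/424 = 0.1651 (×14).
Raised to α = 3.0: 0.24691 (×11); 0.00450 (×14).
Sum = 2.779062; FGT(3.0) = 2.779062 / 29 = 0.096.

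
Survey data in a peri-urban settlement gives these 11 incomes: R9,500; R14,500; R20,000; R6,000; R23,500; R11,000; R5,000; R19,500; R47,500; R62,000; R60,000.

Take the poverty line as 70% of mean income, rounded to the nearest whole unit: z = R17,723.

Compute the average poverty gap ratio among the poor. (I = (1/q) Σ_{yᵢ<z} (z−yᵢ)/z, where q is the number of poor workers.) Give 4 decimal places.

Below z: R5,000, R6,000, R9,500, R11,000, R14,500 (q = 5 of N = 11).
Relative gaps: 0.7179, 0.6615, 0.4640, 0.3793, 0.1819; sum = 2.404503.
The income-gap ratio divides by q (the poor only): 2.404503 / 5 = 0.4809.

0.4809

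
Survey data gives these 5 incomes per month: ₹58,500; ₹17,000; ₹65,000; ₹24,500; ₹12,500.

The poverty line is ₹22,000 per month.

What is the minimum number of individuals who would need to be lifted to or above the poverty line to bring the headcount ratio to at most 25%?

1

Currently q = 2 of N = 5 are below the line (H = 0.400).
A headcount ratio of at most 25% allows at most ⌊0.25 × 5⌋ = 1 poor individuals.
So at least 2 − 1 = 1 must be lifted.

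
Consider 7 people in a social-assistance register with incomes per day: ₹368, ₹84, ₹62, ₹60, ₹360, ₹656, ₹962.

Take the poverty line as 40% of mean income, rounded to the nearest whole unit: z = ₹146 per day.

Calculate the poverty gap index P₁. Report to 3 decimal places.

0.227

Below z: ₹60, ₹62, ₹84 (q = 3 of N = 7).
Normalized shortfalls: (146−60)/146 = 0.5890; (146−62)/146 = 0.5753; (146−84)/146 = 0.4247.
Σ = 1.589041. Dividing by the full population N = 7 gives P₁ = 0.227.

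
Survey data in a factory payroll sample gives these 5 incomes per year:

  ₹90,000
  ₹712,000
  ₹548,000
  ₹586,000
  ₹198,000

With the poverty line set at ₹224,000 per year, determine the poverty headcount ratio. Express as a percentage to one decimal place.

40.0%

2 of the 5 families have income below ₹224,000.
H = 2/5 = 40.0%.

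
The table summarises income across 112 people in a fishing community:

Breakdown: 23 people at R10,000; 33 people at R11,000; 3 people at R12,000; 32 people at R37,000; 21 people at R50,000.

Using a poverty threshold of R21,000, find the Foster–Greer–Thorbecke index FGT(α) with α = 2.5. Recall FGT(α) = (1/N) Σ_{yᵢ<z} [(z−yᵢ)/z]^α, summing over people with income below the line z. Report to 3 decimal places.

0.090

Below the line: 23×R10,000, 33×R11,000, 3×R12,000 (q = 59 of N = 112).
Relative gaps: (21000−10000)/21000 = 0.5238 (×23); (21000−11000)/21000 = 0.4762 (×33); (21000−12000)/21000 = 0.4286 (×3).
Raised to α = 2.5: 0.19858 (×23); 0.15648 (×33); 0.12024 (×3).
Sum = 10.091802; FGT(2.5) = 10.091802 / 112 = 0.090.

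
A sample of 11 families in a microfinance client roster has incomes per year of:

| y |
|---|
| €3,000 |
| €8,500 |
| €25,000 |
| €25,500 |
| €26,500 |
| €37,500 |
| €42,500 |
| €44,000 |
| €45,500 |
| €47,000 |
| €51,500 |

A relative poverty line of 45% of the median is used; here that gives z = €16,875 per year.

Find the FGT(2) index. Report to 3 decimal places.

0.084

Below the line: €3,000, €8,500 (q = 2 of N = 11).
Gap ratios (z−y)/z: (16875−3000)/16875 = 0.8222; (16875−8500)/16875 = 0.4963.
Squared: 0.6760; 0.2463.
Sum = 0.922359; P₂ = 0.922359 / 11 = 0.084.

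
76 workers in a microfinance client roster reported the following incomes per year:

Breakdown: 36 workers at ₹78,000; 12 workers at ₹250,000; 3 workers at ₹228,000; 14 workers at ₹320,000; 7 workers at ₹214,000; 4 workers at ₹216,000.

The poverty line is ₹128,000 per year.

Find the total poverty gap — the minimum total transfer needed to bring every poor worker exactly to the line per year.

₹1,800,000

Incomes under z: 36×₹78,000 (q = 36 of N = 76).
Individual gaps: 36×(128000−78000) = 1800000.
Aggregate gap = ₹1,800,000.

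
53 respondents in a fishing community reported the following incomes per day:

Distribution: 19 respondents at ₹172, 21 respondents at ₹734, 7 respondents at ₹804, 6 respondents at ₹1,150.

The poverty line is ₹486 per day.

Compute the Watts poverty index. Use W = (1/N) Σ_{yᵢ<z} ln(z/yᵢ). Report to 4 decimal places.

0.3724

Below z: 19×₹172 (q = 19 of N = 53).
Log gaps: ln(486/172) = 1.0387 (×19).
W = 19.735569 / 53 = 0.3724.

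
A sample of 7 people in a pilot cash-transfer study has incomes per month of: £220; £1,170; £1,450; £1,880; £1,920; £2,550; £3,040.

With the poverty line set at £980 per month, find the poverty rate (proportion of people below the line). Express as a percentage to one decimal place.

14.3%

1 of the 7 people have income below £980.
H = 1/7 = 14.3%.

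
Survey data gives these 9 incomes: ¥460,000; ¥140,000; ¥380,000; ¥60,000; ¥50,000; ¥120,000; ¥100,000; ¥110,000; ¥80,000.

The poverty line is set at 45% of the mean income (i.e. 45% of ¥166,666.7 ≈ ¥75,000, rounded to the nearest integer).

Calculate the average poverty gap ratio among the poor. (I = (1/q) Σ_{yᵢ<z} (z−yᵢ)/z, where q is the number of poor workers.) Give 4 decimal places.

Below z: ¥50,000, ¥60,000 (q = 2 of N = 9).
Shortfall ratios (z−y)/z: 0.3333, 0.2000; sum = 0.533333.
I averages over the q = 2 poor units only: 0.533333 / 2 = 0.2667.

0.2667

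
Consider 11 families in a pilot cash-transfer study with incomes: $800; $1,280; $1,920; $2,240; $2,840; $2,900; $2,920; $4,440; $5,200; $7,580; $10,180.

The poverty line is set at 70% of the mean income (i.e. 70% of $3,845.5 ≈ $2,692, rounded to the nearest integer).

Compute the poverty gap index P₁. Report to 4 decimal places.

Poor units: $800, $1,280, $1,920, $2,240 (q = 4 of N = 11).
Gap ratios (z−y)/z: (2692−800)/2692 = 0.7028; (2692−1280)/2692 = 0.5245; (2692−1920)/2692 = 0.2868; (2692−2240)/2692 = 0.1679.
Σ = 1.682021. Dividing by the full population N = 11 gives P₁ = 0.1529.

0.1529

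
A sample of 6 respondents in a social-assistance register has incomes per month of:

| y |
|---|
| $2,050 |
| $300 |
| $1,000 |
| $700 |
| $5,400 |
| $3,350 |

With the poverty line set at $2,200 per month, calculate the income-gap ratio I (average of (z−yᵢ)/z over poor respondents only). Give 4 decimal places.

0.5398

Poor units: $300, $700, $1,000, $2,050 (q = 4 of N = 6).
Shortfall ratios (z−y)/z: 0.8636, 0.6818, 0.5455, 0.0682; sum = 2.159091.
The income-gap ratio divides by q (the poor only): 2.159091 / 4 = 0.5398.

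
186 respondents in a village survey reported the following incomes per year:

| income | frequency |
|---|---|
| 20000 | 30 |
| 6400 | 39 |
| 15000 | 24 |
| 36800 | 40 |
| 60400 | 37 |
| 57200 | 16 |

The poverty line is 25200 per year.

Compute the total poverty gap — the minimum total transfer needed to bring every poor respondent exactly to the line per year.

Poor units: 39×6400, 24×15000, 30×20000 (q = 93 of N = 186).
Individual gaps: 39×(25200−6400) = 733200; 24×(25200−15000) = 244800; 30×(25200−20000) = 156000.
Aggregate gap = 1134000.

1134000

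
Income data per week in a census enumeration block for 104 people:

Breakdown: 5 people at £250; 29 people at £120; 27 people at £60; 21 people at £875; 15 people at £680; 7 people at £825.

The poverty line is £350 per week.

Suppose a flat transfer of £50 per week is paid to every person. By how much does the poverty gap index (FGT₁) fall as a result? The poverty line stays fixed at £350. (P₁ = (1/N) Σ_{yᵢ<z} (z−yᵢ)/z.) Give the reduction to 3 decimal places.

0.084

Before: below the line — 27×£60, 29×£120, 5×£250; poverty gap index (FGT₁) = 0.41209.
After the £50 transfer: below the line — 27×£110, 29×£170, 5×£300; poverty gap index (FGT₁) = 0.32830.
Reduction = 0.41209 − 0.32830 = 0.084.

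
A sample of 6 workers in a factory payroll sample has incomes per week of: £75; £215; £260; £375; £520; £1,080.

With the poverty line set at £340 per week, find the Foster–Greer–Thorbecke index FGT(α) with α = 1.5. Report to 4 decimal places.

0.1709

Below the line: £75, £215, £260 (q = 3 of N = 6).
Normalized shortfalls: (340−75)/340 = 0.7794; (340−215)/340 = 0.3676; (340−260)/340 = 0.2353.
Raised to α = 1.5: 0.68810; 0.22292; 0.11413.
Sum = 1.025151; FGT(1.5) = 1.025151 / 6 = 0.1709.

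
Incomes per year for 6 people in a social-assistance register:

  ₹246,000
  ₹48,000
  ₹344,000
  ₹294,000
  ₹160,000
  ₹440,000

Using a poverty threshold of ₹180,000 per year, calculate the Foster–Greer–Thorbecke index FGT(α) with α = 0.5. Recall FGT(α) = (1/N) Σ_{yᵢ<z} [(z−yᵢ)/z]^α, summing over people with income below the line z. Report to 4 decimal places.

0.1983

Below z: ₹48,000, ₹160,000 (q = 2 of N = 6).
Relative gaps: (180000−48000)/180000 = 0.7333; (180000−160000)/180000 = 0.1111.
Raised to α = 0.5: 0.85635; 0.33333.
Sum = 1.189682; FGT(0.5) = 1.189682 / 6 = 0.1983.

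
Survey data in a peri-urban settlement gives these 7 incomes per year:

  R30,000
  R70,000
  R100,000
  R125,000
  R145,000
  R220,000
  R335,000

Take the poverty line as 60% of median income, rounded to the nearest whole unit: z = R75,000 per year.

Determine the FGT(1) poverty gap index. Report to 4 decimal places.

0.0952

Poor units: R30,000, R70,000 (q = 2 of N = 7).
Relative gaps: (75000−30000)/75000 = 0.6000; (75000−70000)/75000 = 0.0667.
Sum of shortfalls = 0.666667; P₁ averages over all N: 0.666667 / 7 = 0.0952.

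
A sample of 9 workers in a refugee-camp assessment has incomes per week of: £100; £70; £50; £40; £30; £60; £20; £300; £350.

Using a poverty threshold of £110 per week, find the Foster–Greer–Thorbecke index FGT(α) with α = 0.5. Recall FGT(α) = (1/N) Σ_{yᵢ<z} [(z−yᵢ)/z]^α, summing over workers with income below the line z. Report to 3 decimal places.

Poor units: £20, £30, £40, £50, £60, £70, £100 (q = 7 of N = 9).
Gap ratios (z−y)/z: (110−20)/110 = 0.8182; (110−30)/110 = 0.7273; (110−40)/110 = 0.6364; (110−50)/110 = 0.5455; (110−60)/110 = 0.4545; (110−70)/110 = 0.3636; (110−100)/110 = 0.0909.
Raised to α = 0.5: 0.90453; 0.85280; 0.79772; 0.73855; 0.67420; 0.60302; 0.30151.
Sum = 4.872344; FGT(0.5) = 4.872344 / 9 = 0.541.

0.541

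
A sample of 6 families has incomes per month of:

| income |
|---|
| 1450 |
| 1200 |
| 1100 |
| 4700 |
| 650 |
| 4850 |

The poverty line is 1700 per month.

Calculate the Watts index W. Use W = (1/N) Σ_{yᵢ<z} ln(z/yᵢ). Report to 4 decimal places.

0.3174

Poor units: 650, 1100, 1200, 1450 (q = 4 of N = 6).
ln(z/y) terms: ln(1700/650) = 0.9614; ln(1700/1100) = 0.4353; ln(1700/1200) = 0.3483; ln(1700/1450) = 0.1591.
W = 1.904101 / 6 = 0.3174.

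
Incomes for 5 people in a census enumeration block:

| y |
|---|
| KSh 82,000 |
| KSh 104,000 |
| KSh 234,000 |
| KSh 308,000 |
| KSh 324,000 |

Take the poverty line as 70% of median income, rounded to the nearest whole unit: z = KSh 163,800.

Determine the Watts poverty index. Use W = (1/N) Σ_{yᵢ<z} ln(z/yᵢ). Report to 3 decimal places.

0.229

Poor units: KSh 82,000, KSh 104,000 (q = 2 of N = 5).
Log gaps: ln(163800/82000) = 0.6919; ln(163800/104000) = 0.4543.
W = 1.146182 / 5 = 0.229.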